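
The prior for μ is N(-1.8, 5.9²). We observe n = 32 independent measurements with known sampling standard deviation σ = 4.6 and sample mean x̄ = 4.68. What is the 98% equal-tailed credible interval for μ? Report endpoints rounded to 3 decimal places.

[2.685, 6.433]

Posterior precision = 1/5.9² + 32/4.6² = 0.0287 + 1.5123 = 1.5410, so posterior SD = 0.8056.
Posterior mean = (-1.8/5.9² + 32·4.68/4.6²) / 1.5410 = 4.5592.
Interval: 4.5592 ± 2.326 × 0.8056 → [2.685, 6.433].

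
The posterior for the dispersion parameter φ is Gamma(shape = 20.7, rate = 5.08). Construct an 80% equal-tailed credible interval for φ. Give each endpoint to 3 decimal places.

[2.977, 5.256]

Posterior: Gamma(shape 20.7, rate 5.08).
Equal-tailed 80% interval: Gamma(20.7, 5.08) quantiles at 0.1 and 0.9.
Posterior mean ≈ 4.075, SD ≈ 0.896; a Normal approximation gives roughly [2.927, 5.223].
Exact: lower = 2.977; upper = 5.256.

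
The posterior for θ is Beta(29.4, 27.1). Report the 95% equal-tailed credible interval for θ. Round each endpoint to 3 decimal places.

Posterior: Beta(29.4, 27.1).
Equal-tailed 95% interval: the 0.025 and 0.975 quantiles of Beta(29.4, 27.1).
Posterior mean ≈ 0.520, SD ≈ 0.066; a Normal approximation gives roughly [0.391, 0.649].
Exact: F⁻¹(0.025) = 0.391; F⁻¹(0.975) = 0.648.

[0.391, 0.648]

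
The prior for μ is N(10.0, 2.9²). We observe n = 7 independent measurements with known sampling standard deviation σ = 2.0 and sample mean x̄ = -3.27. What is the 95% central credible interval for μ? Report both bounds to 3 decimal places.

[-3.859, -0.992]

Posterior precision = 1/2.9² + 7/2.0² = 0.1189 + 1.7500 = 1.8689, so posterior SD = 0.7315.
Posterior mean = (10.0/2.9² + 7·-3.27/2.0²) / 1.8689 = -2.4257.
Interval: -2.4257 ± 1.960 × 0.7315 → [-3.859, -0.992].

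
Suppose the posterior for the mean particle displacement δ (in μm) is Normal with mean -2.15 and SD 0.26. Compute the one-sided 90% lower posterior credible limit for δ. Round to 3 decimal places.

Need L with P(δ ≥ L) = 0.90: L = -2.15 − z_{0.1}·0.26.
z = 1.282; L = -2.15 − 1.282 × 0.26 = -2.483.

-2.483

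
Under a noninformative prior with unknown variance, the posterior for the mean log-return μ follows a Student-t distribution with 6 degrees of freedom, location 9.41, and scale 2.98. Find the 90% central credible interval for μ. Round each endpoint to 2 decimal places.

[3.62, 15.20]

The t_6 distribution is symmetric; the 90% interval is 9.41 ± t·2.98 with t_{0.95,6} = 1.943.
Half-width: 1.943 × 2.98 = 5.79.
9.41 − 5.79 = 3.62; 9.41 + 5.79 = 15.20.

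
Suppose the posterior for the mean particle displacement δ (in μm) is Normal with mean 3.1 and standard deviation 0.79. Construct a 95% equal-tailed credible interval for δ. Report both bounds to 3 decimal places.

The posterior is symmetric, so the 95% equal-tailed interval is δ = 3.1 ± z·0.79 with z = 1.960.
Half-width: 1.960 × 0.79 = 1.548.
3.1 − 1.548 = 1.552; 3.1 + 1.548 = 4.648.

[1.552, 4.648]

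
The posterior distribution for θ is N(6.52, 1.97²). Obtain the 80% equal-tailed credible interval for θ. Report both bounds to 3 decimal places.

[3.995, 9.045]

The posterior is symmetric, so the 80% equal-tailed interval is θ = 6.52 ± z·1.97 with z = 1.282.
Half-width: 1.282 × 1.97 = 2.525.
6.52 − 2.525 = 3.995; 6.52 + 2.525 = 9.045.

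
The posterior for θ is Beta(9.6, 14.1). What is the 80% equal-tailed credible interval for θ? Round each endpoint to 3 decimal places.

[0.279, 0.535]

Posterior: Beta(9.6, 14.1).
Equal-tailed 80% interval: the 0.1 and 0.9 quantiles of Beta(9.6, 14.1).
Posterior mean ≈ 0.405, SD ≈ 0.099; a Normal approximation gives roughly [0.278, 0.532].
Exact: F⁻¹(0.1) = 0.279; F⁻¹(0.9) = 0.535.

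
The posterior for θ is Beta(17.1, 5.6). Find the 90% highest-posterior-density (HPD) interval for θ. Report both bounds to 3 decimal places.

[0.613, 0.898]

The posterior is unimodal and skewed, so the HPD interval has equal density at both endpoints and is the shortest 90% interval.
Solving f(0.613) = f(0.898) with F(0.898) − F(0.613) = 0.90 gives [0.613, 0.898].
For comparison, the equal-tailed interval is [0.595, 0.885]; the HPD is narrower and shifted toward the mode.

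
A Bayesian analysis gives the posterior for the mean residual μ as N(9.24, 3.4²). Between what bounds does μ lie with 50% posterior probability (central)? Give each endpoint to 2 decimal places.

[6.95, 11.53]

The posterior is symmetric, so the 50% equal-tailed interval is μ = 9.24 ± z·3.4 with z = 0.674.
Half-width: 0.674 × 3.4 = 2.29.
9.24 − 2.29 = 6.95; 9.24 + 2.29 = 11.53.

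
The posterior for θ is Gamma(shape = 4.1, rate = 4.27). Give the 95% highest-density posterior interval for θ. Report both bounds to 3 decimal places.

[0.178, 1.897]

The posterior is unimodal and skewed, so the HPD interval has equal density at both endpoints and is the shortest 95% interval.
Solving f(0.178) = f(1.897) with F(1.897) − F(0.178) = 0.95 gives [0.178, 1.897].
For comparison, the equal-tailed interval is [0.267, 2.088]; the HPD is narrower and shifted toward the mode.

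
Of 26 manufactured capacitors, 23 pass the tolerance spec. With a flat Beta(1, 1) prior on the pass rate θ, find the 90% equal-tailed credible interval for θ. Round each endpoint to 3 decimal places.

[0.737, 0.948]

Posterior: Beta(1+23, 1+3) = Beta(24, 4).
Equal-tailed 90% interval: the 0.05 and 0.95 quantiles of Beta(24, 4).
Posterior mean ≈ 0.857, SD ≈ 0.065; a Normal approximation gives roughly [0.750, 0.964].
Exact: F⁻¹(0.05) = 0.737; F⁻¹(0.95) = 0.948.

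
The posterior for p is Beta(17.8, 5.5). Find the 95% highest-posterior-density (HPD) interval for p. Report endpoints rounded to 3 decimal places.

[0.594, 0.921]

The posterior is unimodal and skewed, so the HPD interval has equal density at both endpoints and is the shortest 95% interval.
Solving f(0.594) = f(0.921) with F(0.921) − F(0.594) = 0.95 gives [0.594, 0.921].
For comparison, the equal-tailed interval is [0.576, 0.909]; the HPD is narrower and shifted toward the mode.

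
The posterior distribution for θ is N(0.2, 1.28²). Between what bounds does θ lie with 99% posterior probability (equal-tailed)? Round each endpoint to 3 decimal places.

[-3.097, 3.497]

The posterior is symmetric, so the 99% equal-tailed interval is θ = 0.2 ± z·1.28 with z = 2.576.
Half-width: 2.576 × 1.28 = 3.297.
0.2 − 3.297 = -3.097; 0.2 + 3.297 = 3.497.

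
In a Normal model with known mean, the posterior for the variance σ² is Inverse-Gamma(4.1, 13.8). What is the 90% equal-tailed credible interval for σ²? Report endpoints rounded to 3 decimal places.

[1.748, 9.687]

Inverse-Gamma(4.1, 13.8) quantiles: F⁻¹(0.05) and F⁻¹(0.95).
Equivalently, 1/σ² ~ Gamma(4.1, rate = 13.8); invert its 0.95 and 0.05 quantiles.
Posterior mean ≈ 4.452, SD ≈ 3.072; a Normal approximation gives roughly [-0.601, 9.504].
Exact: lower = 1.748; upper = 9.687.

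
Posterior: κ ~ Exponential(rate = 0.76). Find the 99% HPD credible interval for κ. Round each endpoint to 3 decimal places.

The exponential density is strictly decreasing on [0, ∞), so the HPD interval is anchored at 0: [0, q] with P(κ ≤ q) = 0.99.
q = −ln(1 − 0.99) / 0.76 = 4.6052 / 0.76 = 6.059.

[0.000, 6.059]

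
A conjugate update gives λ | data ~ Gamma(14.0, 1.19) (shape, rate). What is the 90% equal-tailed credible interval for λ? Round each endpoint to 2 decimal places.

Posterior: Gamma(shape 14.0, rate 1.19).
Equal-tailed 90% interval: Gamma(14.0, 1.19) quantiles at 0.05 and 0.95.
Posterior mean ≈ 11.76, SD ≈ 3.14; a Normal approximation gives roughly [6.59, 16.94].
Exact: lower = 7.11; upper = 17.37.

[7.11, 17.37]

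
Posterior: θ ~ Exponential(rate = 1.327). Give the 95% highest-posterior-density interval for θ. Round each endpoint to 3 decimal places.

The exponential density is strictly decreasing on [0, ∞), so the HPD interval is anchored at 0: [0, q] with P(θ ≤ q) = 0.95.
q = −ln(1 − 0.95) / 1.327 = 2.9957 / 1.327 = 2.258.

[0.000, 2.258]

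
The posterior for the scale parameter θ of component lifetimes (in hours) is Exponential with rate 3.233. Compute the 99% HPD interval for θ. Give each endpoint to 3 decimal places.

[0.000, 1.424]

The exponential density is strictly decreasing on [0, ∞), so the HPD interval is anchored at 0: [0, q] with P(θ ≤ q) = 0.99.
q = −ln(1 − 0.99) / 3.233 = 4.6052 / 3.233 = 1.424.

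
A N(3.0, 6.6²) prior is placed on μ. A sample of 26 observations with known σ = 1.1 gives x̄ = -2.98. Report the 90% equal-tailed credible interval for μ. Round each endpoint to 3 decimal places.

Posterior precision = 1/6.6² + 26/1.1² = 0.0230 + 21.4876 = 21.5106, so posterior SD = 0.2156.
Posterior mean = (3.0/6.6² + 26·-2.98/1.1²) / 21.5106 = -2.9736.
Interval: -2.9736 ± 1.645 × 0.2156 → [-3.328, -2.619].

[-3.328, -2.619]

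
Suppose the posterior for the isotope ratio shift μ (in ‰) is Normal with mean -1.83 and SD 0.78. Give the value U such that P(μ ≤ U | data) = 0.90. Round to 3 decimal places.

Need U with P(μ ≤ U) = 0.90: U = -1.83 + z_{0.1}·0.78.
z = 1.282; U = -1.83 + 1.282 × 0.78 = -0.830.

-0.830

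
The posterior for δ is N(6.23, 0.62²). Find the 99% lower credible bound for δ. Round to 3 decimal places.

4.788

Need L with P(δ ≥ L) = 0.99: L = 6.23 − z_{0.01}·0.62.
z = 2.326; L = 6.23 − 2.326 × 0.62 = 4.788.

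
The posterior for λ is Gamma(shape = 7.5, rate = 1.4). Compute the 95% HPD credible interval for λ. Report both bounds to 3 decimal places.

[1.899, 9.250]

The posterior is unimodal and skewed, so the HPD interval has equal density at both endpoints and is the shortest 95% interval.
Solving f(1.899) = f(9.250) with F(9.250) − F(1.899) = 0.95 gives [1.899, 9.250].
For comparison, the equal-tailed interval is [2.236, 9.817]; the HPD is narrower and shifted toward the mode.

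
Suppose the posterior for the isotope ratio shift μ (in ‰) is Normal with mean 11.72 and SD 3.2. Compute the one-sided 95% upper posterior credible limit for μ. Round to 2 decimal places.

16.98

Need U with P(μ ≤ U) = 0.95: U = 11.72 + z_{0.05}·3.2.
z = 1.645; U = 11.72 + 1.645 × 3.2 = 16.98.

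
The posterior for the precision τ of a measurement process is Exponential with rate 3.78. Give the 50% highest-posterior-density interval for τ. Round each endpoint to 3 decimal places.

[0.000, 0.183]

The exponential density is strictly decreasing on [0, ∞), so the HPD interval is anchored at 0: [0, q] with P(τ ≤ q) = 0.50.
q = −ln(1 − 0.50) / 3.78 = 0.6931 / 3.78 = 0.183.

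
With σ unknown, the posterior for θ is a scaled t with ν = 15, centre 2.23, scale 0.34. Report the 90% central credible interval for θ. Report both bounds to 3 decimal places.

[1.634, 2.826]

The t_15 distribution is symmetric; the 90% interval is 2.23 ± t·0.34 with t_{0.95,15} = 1.753.
Half-width: 1.753 × 0.34 = 0.596.
2.23 − 0.596 = 1.634; 2.23 + 0.596 = 2.826.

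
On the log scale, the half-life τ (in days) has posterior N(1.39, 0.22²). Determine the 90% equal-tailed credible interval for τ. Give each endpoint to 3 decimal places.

[2.796, 5.765]

On the log scale the 90% interval is 1.39 ± 1.645 × 0.22 = [1.0281, 1.7519].
Exponentiate: [e^1.0281, e^1.7519] = [2.796, 5.765].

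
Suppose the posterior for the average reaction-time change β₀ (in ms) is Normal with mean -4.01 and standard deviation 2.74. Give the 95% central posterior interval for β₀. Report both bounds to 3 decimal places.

The posterior is symmetric, so the 95% equal-tailed interval is β₀ = -4.01 ± z·2.74 with z = 1.960.
Half-width: 1.960 × 2.74 = 5.370.
-4.01 − 5.370 = -9.380; -4.01 + 5.370 = 1.360.

[-9.380, 1.360]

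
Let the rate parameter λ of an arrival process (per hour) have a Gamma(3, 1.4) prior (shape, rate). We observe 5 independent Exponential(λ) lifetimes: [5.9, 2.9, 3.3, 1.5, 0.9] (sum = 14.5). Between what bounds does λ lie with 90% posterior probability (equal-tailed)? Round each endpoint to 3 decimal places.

[0.250, 0.827]

Posterior: Gamma(3+5, 1.4+14.5) = Gamma(8, 15.9) (shape, rate).
Equal-tailed 90% interval: Gamma(8, 15.9) quantiles at 0.05 and 0.95.
Posterior mean ≈ 0.503, SD ≈ 0.178; a Normal approximation gives roughly [0.211, 0.796].
Exact: lower = 0.250; upper = 0.827.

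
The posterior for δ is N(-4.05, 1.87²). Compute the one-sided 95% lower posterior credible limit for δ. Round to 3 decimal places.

Need L with P(δ ≥ L) = 0.95: L = -4.05 − z_{0.05}·1.87.
z = 1.645; L = -4.05 − 1.645 × 1.87 = -7.126.

-7.126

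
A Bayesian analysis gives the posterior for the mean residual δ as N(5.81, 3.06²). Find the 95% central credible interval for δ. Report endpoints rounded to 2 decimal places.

[-0.19, 11.81]

The posterior is symmetric, so the 95% equal-tailed interval is δ = 5.81 ± z·3.06 with z = 1.960.
Half-width: 1.960 × 3.06 = 6.00.
5.81 − 6.00 = -0.19; 5.81 + 6.00 = 11.81.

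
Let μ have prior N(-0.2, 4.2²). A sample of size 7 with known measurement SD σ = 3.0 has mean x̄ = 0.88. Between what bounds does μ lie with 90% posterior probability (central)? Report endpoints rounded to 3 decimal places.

[-0.994, 2.607]

Posterior precision = 1/4.2² + 7/3.0² = 0.0567 + 0.7778 = 0.8345, so posterior SD = 1.0947.
Posterior mean = (-0.2/4.2² + 7·0.88/3.0²) / 0.8345 = 0.8066.
Interval: 0.8066 ± 1.645 × 1.0947 → [-0.994, 2.607].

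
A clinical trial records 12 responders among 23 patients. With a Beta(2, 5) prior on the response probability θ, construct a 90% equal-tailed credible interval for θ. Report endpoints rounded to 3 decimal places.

Posterior: Beta(2+12, 5+11) = Beta(14, 16).
Equal-tailed 90% interval: the 0.05 and 0.95 quantiles of Beta(14, 16).
Posterior mean ≈ 0.467, SD ≈ 0.090; a Normal approximation gives roughly [0.319, 0.614].
Exact: F⁻¹(0.05) = 0.320; F⁻¹(0.95) = 0.616.

[0.320, 0.616]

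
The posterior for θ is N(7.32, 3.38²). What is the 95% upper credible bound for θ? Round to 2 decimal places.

Need U with P(θ ≤ U) = 0.95: U = 7.32 + z_{0.05}·3.38.
z = 1.645; U = 7.32 + 1.645 × 3.38 = 12.88.

12.88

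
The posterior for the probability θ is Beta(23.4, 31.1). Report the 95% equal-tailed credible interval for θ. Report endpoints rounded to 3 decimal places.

[0.302, 0.561]

Posterior: Beta(23.4, 31.1).
Equal-tailed 95% interval: the 0.025 and 0.975 quantiles of Beta(23.4, 31.1).
Posterior mean ≈ 0.429, SD ≈ 0.066; a Normal approximation gives roughly [0.299, 0.560].
Exact: F⁻¹(0.025) = 0.302; F⁻¹(0.975) = 0.561.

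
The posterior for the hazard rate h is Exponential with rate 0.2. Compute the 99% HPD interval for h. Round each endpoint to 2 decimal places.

[0.00, 23.03]

The exponential density is strictly decreasing on [0, ∞), so the HPD interval is anchored at 0: [0, q] with P(h ≤ q) = 0.99.
q = −ln(1 − 0.99) / 0.2 = 4.6052 / 0.2 = 23.03.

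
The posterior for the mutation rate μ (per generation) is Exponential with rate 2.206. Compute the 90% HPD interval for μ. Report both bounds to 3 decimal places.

[0.000, 1.044]

The exponential density is strictly decreasing on [0, ∞), so the HPD interval is anchored at 0: [0, q] with P(μ ≤ q) = 0.90.
q = −ln(1 − 0.90) / 2.206 = 2.3026 / 2.206 = 1.044.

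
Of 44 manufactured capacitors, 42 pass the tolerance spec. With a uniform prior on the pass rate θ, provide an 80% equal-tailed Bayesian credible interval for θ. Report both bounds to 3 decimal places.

Posterior: Beta(1+42, 1+2) = Beta(43, 3).
Equal-tailed 80% interval: the 0.1 and 0.9 quantiles of Beta(43, 3).
Posterior mean ≈ 0.935, SD ≈ 0.036; a Normal approximation gives roughly [0.889, 0.981].
Exact: F⁻¹(0.1) = 0.886; F⁻¹(0.9) = 0.975.

[0.886, 0.975]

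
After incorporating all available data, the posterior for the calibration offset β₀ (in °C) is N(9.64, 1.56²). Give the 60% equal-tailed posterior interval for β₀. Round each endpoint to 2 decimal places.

[8.33, 10.95]

The posterior is symmetric, so the 60% equal-tailed interval is β₀ = 9.64 ± z·1.56 with z = 0.842.
Half-width: 0.842 × 1.56 = 1.31.
9.64 − 1.31 = 8.33; 9.64 + 1.31 = 10.95.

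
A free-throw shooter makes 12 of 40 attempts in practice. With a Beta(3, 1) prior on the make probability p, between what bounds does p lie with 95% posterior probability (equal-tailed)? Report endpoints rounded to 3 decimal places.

[0.210, 0.485]

Posterior: Beta(3+12, 1+28) = Beta(15, 29).
Equal-tailed 95% interval: the 0.025 and 0.975 quantiles of Beta(15, 29).
Posterior mean ≈ 0.341, SD ≈ 0.071; a Normal approximation gives roughly [0.202, 0.479].
Exact: F⁻¹(0.025) = 0.210; F⁻¹(0.975) = 0.485.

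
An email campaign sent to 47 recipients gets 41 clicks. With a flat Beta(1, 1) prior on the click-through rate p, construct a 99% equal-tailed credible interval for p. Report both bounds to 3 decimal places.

[0.705, 0.956]

Posterior: Beta(1+41, 1+6) = Beta(42, 7).
Equal-tailed 99% interval: the 0.005 and 0.995 quantiles of Beta(42, 7).
Posterior mean ≈ 0.857, SD ≈ 0.049; a Normal approximation gives roughly [0.730, 0.985].
Exact: F⁻¹(0.005) = 0.705; F⁻¹(0.995) = 0.956.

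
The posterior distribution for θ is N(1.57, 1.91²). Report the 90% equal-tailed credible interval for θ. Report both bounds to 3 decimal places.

[-1.572, 4.712]

The posterior is symmetric, so the 90% equal-tailed interval is θ = 1.57 ± z·1.91 with z = 1.645.
Half-width: 1.645 × 1.91 = 3.142.
1.57 − 3.142 = -1.572; 1.57 + 3.142 = 4.712.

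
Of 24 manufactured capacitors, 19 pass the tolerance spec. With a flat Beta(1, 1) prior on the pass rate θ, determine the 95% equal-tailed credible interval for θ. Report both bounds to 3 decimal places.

Posterior: Beta(1+19, 1+5) = Beta(20, 6).
Equal-tailed 95% interval: the 0.025 and 0.975 quantiles of Beta(20, 6).
Posterior mean ≈ 0.769, SD ≈ 0.081; a Normal approximation gives roughly [0.610, 0.928].
Exact: F⁻¹(0.025) = 0.593; F⁻¹(0.975) = 0.906.

[0.593, 0.906]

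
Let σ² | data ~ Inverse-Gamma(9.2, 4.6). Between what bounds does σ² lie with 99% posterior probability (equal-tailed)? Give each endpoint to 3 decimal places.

[0.244, 1.416]

Inverse-Gamma(9.2, 4.6) quantiles: F⁻¹(0.005) and F⁻¹(0.995).
Equivalently, 1/σ² ~ Gamma(9.2, rate = 4.6); invert its 0.995 and 0.005 quantiles.
Posterior mean ≈ 0.561, SD ≈ 0.209; a Normal approximation gives roughly [0.022, 1.099].
Exact: lower = 0.244; upper = 1.416.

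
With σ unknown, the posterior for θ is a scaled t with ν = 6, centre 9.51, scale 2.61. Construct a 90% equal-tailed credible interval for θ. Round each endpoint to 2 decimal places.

[4.44, 14.58]

The t_6 distribution is symmetric; the 90% interval is 9.51 ± t·2.61 with t_{0.95,6} = 1.943.
Half-width: 1.943 × 2.61 = 5.07.
9.51 − 5.07 = 4.44; 9.51 + 5.07 = 14.58.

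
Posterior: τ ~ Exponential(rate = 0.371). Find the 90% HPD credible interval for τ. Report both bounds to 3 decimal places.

The exponential density is strictly decreasing on [0, ∞), so the HPD interval is anchored at 0: [0, q] with P(τ ≤ q) = 0.90.
q = −ln(1 − 0.90) / 0.371 = 2.3026 / 0.371 = 6.206.

[0.000, 6.206]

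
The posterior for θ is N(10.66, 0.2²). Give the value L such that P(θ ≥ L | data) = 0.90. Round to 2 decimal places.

10.40

Need L with P(θ ≥ L) = 0.90: L = 10.66 − z_{0.1}·0.2.
z = 1.282; L = 10.66 − 1.282 × 0.2 = 10.40.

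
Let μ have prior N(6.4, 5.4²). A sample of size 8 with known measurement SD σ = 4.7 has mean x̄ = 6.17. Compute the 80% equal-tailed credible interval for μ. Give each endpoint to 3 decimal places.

[4.155, 8.225]

Posterior precision = 1/5.4² + 8/4.7² = 0.0343 + 0.3622 = 0.3964, so posterior SD = 1.5882.
Posterior mean = (6.4/5.4² + 8·6.17/4.7²) / 0.3964 = 6.1899.
Interval: 6.1899 ± 1.282 × 1.5882 → [4.155, 8.225].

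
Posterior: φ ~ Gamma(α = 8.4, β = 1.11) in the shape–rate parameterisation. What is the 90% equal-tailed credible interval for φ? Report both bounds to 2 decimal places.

[3.84, 12.31]

Posterior: Gamma(shape 8.4, rate 1.11).
Equal-tailed 90% interval: Gamma(8.4, 1.11) quantiles at 0.05 and 0.95.
Posterior mean ≈ 7.57, SD ≈ 2.61; a Normal approximation gives roughly [3.27, 11.86].
Exact: lower = 3.84; upper = 12.31.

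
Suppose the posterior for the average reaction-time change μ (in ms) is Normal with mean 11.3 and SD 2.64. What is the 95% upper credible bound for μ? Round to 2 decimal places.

Need U with P(μ ≤ U) = 0.95: U = 11.3 + z_{0.05}·2.64.
z = 1.645; U = 11.3 + 1.645 × 2.64 = 15.64.

15.64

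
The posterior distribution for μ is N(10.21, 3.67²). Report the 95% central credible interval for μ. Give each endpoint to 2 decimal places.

The posterior is symmetric, so the 95% equal-tailed interval is μ = 10.21 ± z·3.67 with z = 1.960.
Half-width: 1.960 × 3.67 = 7.19.
10.21 − 7.19 = 3.02; 10.21 + 7.19 = 17.40.

[3.02, 17.40]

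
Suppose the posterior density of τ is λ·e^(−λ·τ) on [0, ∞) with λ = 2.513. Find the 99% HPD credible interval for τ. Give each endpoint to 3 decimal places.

The exponential density is strictly decreasing on [0, ∞), so the HPD interval is anchored at 0: [0, q] with P(τ ≤ q) = 0.99.
q = −ln(1 − 0.99) / 2.513 = 4.6052 / 2.513 = 1.833.

[0.000, 1.833]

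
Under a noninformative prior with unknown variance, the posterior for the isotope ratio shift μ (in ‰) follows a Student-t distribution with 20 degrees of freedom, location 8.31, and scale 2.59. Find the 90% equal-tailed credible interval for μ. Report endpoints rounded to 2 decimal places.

The t_20 distribution is symmetric; the 90% interval is 8.31 ± t·2.59 with t_{0.95,20} = 1.725.
Half-width: 1.725 × 2.59 = 4.47.
8.31 − 4.47 = 3.84; 8.31 + 4.47 = 12.78.

[3.84, 12.78]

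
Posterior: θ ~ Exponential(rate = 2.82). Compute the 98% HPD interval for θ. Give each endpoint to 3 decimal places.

The exponential density is strictly decreasing on [0, ∞), so the HPD interval is anchored at 0: [0, q] with P(θ ≤ q) = 0.98.
q = −ln(1 − 0.98) / 2.82 = 3.9120 / 2.82 = 1.387.

[0.000, 1.387]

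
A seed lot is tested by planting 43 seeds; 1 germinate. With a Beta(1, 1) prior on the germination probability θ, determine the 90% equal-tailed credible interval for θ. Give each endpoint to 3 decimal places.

Posterior: Beta(1+1, 1+42) = Beta(2, 43).
Equal-tailed 90% interval: the 0.05 and 0.95 quantiles of Beta(2, 43).
Posterior mean ≈ 0.044, SD ≈ 0.030; a Normal approximation gives roughly [-0.006, 0.094].
Exact: F⁻¹(0.05) = 0.008; F⁻¹(0.95) = 0.103.

[0.008, 0.103]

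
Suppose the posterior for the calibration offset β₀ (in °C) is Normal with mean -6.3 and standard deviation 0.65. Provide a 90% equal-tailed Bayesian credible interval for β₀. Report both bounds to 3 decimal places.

[-7.369, -5.231]

The posterior is symmetric, so the 90% equal-tailed interval is β₀ = -6.3 ± z·0.65 with z = 1.645.
Half-width: 1.645 × 0.65 = 1.069.
-6.3 − 1.069 = -7.369; -6.3 + 1.069 = -5.231.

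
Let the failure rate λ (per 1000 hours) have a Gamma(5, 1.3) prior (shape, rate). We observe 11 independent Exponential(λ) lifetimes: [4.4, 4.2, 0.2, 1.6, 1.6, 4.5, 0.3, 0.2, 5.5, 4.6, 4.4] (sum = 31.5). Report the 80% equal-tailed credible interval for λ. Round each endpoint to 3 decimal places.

[0.339, 0.649]

Posterior: Gamma(5+11, 1.3+31.5) = Gamma(16, 32.8) (shape, rate).
Equal-tailed 80% interval: Gamma(16, 32.8) quantiles at 0.1 and 0.9.
Posterior mean ≈ 0.488, SD ≈ 0.122; a Normal approximation gives roughly [0.332, 0.644].
Exact: lower = 0.339; upper = 0.649.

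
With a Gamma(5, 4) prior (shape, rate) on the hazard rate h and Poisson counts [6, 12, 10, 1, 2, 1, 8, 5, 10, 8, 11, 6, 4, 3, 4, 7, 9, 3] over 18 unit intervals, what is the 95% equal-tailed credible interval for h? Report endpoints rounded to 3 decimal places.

[4.316, 6.225]

Posterior: Gamma(5+110, 4+18) = Gamma(115, 22) (shape, rate).
Equal-tailed 95% interval: Gamma(115, 22) quantiles at 0.025 and 0.975.
Posterior mean ≈ 5.227, SD ≈ 0.487; a Normal approximation gives roughly [4.272, 6.183].
Exact: lower = 4.316; upper = 6.225.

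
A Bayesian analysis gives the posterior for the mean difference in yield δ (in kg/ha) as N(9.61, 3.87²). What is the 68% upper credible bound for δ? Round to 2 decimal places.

Need U with P(δ ≤ U) = 0.68: U = 9.61 + z_{0.32}·3.87.
z = 0.468; U = 9.61 + 0.468 × 3.87 = 11.42.

11.42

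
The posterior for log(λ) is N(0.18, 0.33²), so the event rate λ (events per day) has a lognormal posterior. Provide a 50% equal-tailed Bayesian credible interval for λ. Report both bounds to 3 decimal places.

On the log scale the 50% interval is 0.18 ± 0.674 × 0.33 = [-0.0426, 0.4026].
Exponentiate: [e^-0.0426, e^0.4026] = [0.958, 1.496].

[0.958, 1.496]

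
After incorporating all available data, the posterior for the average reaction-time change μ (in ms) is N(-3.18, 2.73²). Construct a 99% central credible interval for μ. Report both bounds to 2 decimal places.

[-10.21, 3.85]

The posterior is symmetric, so the 99% equal-tailed interval is μ = -3.18 ± z·2.73 with z = 2.576.
Half-width: 2.576 × 2.73 = 7.03.
-3.18 − 7.03 = -10.21; -3.18 + 7.03 = 3.85.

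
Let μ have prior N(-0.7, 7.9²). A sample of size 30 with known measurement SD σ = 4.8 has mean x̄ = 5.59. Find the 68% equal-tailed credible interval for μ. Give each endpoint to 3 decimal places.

[4.647, 6.380]

Posterior precision = 1/7.9² + 30/4.8² = 0.0160 + 1.3021 = 1.3181, so posterior SD = 0.8710.
Posterior mean = (-0.7/7.9² + 30·5.59/4.8²) / 1.3181 = 5.5135.
Interval: 5.5135 ± 0.994 × 0.8710 → [4.647, 6.380].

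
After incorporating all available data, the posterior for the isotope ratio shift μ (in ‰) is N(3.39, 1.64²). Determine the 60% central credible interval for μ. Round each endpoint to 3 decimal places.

[2.010, 4.770]

The posterior is symmetric, so the 60% equal-tailed interval is μ = 3.39 ± z·1.64 with z = 0.842.
Half-width: 0.842 × 1.64 = 1.380.
3.39 − 1.380 = 2.010; 3.39 + 1.380 = 4.770.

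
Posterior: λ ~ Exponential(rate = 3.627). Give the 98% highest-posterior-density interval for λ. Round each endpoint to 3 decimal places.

[0.000, 1.079]

The exponential density is strictly decreasing on [0, ∞), so the HPD interval is anchored at 0: [0, q] with P(λ ≤ q) = 0.98.
q = −ln(1 − 0.98) / 3.627 = 3.9120 / 3.627 = 1.079.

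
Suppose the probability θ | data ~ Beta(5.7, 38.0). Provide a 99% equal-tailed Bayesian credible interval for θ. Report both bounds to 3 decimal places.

[0.034, 0.288]

Posterior: Beta(5.7, 38.0).
Equal-tailed 99% interval: the 0.005 and 0.995 quantiles of Beta(5.7, 38.0).
Posterior mean ≈ 0.130, SD ≈ 0.050; a Normal approximation gives roughly [0.001, 0.260].
Exact: F⁻¹(0.005) = 0.034; F⁻¹(0.995) = 0.288.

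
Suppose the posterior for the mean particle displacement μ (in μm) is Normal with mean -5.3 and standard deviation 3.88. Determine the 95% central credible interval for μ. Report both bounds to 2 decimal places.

[-12.90, 2.30]

The posterior is symmetric, so the 95% equal-tailed interval is μ = -5.3 ± z·3.88 with z = 1.960.
Half-width: 1.960 × 3.88 = 7.60.
-5.3 − 7.60 = -12.90; -5.3 + 7.60 = 2.30.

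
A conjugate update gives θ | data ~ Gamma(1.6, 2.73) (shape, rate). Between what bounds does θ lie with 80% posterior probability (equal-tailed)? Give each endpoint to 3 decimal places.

Posterior: Gamma(shape 1.6, rate 2.73).
Equal-tailed 80% interval: Gamma(1.6, 2.73) quantiles at 0.1 and 0.9.
Posterior mean ≈ 0.586, SD ≈ 0.463; a Normal approximation gives roughly [-0.008, 1.180].
Exact: lower = 0.123; upper = 1.202.

[0.123, 1.202]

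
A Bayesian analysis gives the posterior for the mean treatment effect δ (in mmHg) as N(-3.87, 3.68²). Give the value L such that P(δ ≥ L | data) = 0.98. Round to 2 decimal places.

-11.43

Need L with P(δ ≥ L) = 0.98: L = -3.87 − z_{0.02}·3.68.
z = 2.054; L = -3.87 − 2.054 × 3.68 = -11.43.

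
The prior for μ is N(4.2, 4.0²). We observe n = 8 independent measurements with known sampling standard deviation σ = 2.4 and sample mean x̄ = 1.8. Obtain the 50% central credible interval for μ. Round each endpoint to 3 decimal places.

[1.343, 2.463]

Posterior precision = 1/4.0² + 8/2.4² = 0.0625 + 1.3889 = 1.4514, so posterior SD = 0.8301.
Posterior mean = (4.2/4.0² + 8·1.8/2.4²) / 1.4514 = 1.9033.
Interval: 1.9033 ± 0.674 × 0.8301 → [1.343, 2.463].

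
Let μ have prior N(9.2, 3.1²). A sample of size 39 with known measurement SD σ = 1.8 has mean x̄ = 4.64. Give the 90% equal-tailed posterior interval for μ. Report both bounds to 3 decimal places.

Posterior precision = 1/3.1² + 39/1.8² = 0.1041 + 12.0370 = 12.1411, so posterior SD = 0.2870.
Posterior mean = (9.2/3.1² + 39·4.64/1.8²) / 12.1411 = 4.6791.
Interval: 4.6791 ± 1.645 × 0.2870 → [4.207, 5.151].

[4.207, 5.151]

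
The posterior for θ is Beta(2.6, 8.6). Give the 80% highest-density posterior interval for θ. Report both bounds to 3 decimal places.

The posterior is unimodal and skewed, so the HPD interval has equal density at both endpoints and is the shortest 80% interval.
Solving f(0.059) = f(0.356) with F(0.356) − F(0.059) = 0.80 gives [0.059, 0.356].
For comparison, the equal-tailed interval is [0.088, 0.399]; the HPD is narrower and shifted toward the mode.

[0.059, 0.356]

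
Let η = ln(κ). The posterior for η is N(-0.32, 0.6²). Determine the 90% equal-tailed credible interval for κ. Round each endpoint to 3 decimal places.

[0.271, 1.948]

On the log scale the 90% interval is -0.32 ± 1.645 × 0.6 = [-1.3069, 0.6669].
Exponentiate: [e^-1.3069, e^0.6669] = [0.271, 1.948].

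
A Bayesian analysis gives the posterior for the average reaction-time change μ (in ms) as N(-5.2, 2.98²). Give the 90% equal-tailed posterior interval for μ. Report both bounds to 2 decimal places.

[-10.10, -0.30]

The posterior is symmetric, so the 90% equal-tailed interval is μ = -5.2 ± z·2.98 with z = 1.645.
Half-width: 1.645 × 2.98 = 4.90.
-5.2 − 4.90 = -10.10; -5.2 + 4.90 = -0.30.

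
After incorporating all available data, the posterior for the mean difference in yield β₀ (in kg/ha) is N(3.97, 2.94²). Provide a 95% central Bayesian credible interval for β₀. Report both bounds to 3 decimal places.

[-1.792, 9.732]

The posterior is symmetric, so the 95% equal-tailed interval is β₀ = 3.97 ± z·2.94 with z = 1.960.
Half-width: 1.960 × 2.94 = 5.762.
3.97 − 5.762 = -1.792; 3.97 + 5.762 = 9.732.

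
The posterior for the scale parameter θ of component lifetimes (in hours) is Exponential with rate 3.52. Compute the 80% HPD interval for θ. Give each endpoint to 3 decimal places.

The exponential density is strictly decreasing on [0, ∞), so the HPD interval is anchored at 0: [0, q] with P(θ ≤ q) = 0.80.
q = −ln(1 − 0.80) / 3.52 = 1.6094 / 3.52 = 0.457.

[0.000, 0.457]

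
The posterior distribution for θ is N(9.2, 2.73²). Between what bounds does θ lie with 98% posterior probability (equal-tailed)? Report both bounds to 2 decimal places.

[2.85, 15.55]

The posterior is symmetric, so the 98% equal-tailed interval is θ = 9.2 ± z·2.73 with z = 2.326.
Half-width: 2.326 × 2.73 = 6.35.
9.2 − 6.35 = 2.85; 9.2 + 6.35 = 15.55.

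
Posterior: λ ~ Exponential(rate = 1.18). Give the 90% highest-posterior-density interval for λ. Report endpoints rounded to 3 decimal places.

The exponential density is strictly decreasing on [0, ∞), so the HPD interval is anchored at 0: [0, q] with P(λ ≤ q) = 0.90.
q = −ln(1 − 0.90) / 1.18 = 2.3026 / 1.18 = 1.951.

[0.000, 1.951]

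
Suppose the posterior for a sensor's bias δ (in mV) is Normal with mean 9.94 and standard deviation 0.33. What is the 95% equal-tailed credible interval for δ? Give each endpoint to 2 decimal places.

The posterior is symmetric, so the 95% equal-tailed interval is δ = 9.94 ± z·0.33 with z = 1.960.
Half-width: 1.960 × 0.33 = 0.65.
9.94 − 0.65 = 9.29; 9.94 + 0.65 = 10.59.

[9.29, 10.59]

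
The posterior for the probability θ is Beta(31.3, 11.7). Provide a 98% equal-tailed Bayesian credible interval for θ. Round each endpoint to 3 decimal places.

Posterior: Beta(31.3, 11.7).
Equal-tailed 98% interval: the 0.01 and 0.99 quantiles of Beta(31.3, 11.7).
Posterior mean ≈ 0.728, SD ≈ 0.067; a Normal approximation gives roughly [0.572, 0.884].
Exact: F⁻¹(0.01) = 0.559; F⁻¹(0.99) = 0.866.

[0.559, 0.866]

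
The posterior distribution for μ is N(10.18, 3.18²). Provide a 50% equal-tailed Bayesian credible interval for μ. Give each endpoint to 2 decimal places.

[8.04, 12.32]

The posterior is symmetric, so the 50% equal-tailed interval is μ = 10.18 ± z·3.18 with z = 0.674.
Half-width: 0.674 × 3.18 = 2.14.
10.18 − 2.14 = 8.04; 10.18 + 2.14 = 12.32.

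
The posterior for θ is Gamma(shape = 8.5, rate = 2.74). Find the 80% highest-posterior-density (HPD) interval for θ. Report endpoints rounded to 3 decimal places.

The posterior is unimodal and skewed, so the HPD interval has equal density at both endpoints and is the shortest 80% interval.
Solving f(1.638) = f(4.244) with F(4.244) − F(1.638) = 0.80 gives [1.638, 4.244].
For comparison, the equal-tailed interval is [1.840, 4.520]; the HPD is narrower and shifted toward the mode.

[1.638, 4.244]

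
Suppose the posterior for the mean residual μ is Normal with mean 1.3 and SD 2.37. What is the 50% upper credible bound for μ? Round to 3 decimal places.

1.300

Need U with P(μ ≤ U) = 0.50: U = 1.3 + z_{0.5}·2.37.
z = 0.000; U = 1.3 + 0.000 × 2.37 = 1.300.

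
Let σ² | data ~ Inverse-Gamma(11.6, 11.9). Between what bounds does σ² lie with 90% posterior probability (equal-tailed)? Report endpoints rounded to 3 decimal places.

[0.672, 1.797]

Inverse-Gamma(11.6, 11.9) quantiles: F⁻¹(0.05) and F⁻¹(0.95).
Equivalently, 1/σ² ~ Gamma(11.6, rate = 11.9); invert its 0.95 and 0.05 quantiles.
Posterior mean ≈ 1.123, SD ≈ 0.362; a Normal approximation gives roughly [0.527, 1.719].
Exact: lower = 0.672; upper = 1.797.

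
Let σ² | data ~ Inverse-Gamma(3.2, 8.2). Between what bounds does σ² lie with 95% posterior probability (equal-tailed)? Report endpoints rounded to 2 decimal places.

[1.09, 11.60]

Inverse-Gamma(3.2, 8.2) quantiles: F⁻¹(0.025) and F⁻¹(0.975).
Equivalently, 1/σ² ~ Gamma(3.2, rate = 8.2); invert its 0.975 and 0.025 quantiles.
Posterior mean ≈ 3.73, SD ≈ 3.40; a Normal approximation gives roughly [-2.94, 10.40].
Exact: lower = 1.09; upper = 11.60.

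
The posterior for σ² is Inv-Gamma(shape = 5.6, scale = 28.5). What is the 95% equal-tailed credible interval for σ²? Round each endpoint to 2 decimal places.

Inverse-Gamma(5.6, 28.5) quantiles: F⁻¹(0.025) and F⁻¹(0.975).
Equivalently, 1/σ² ~ Gamma(5.6, rate = 28.5); invert its 0.975 and 0.025 quantiles.
Posterior mean ≈ 6.20, SD ≈ 3.27; a Normal approximation gives roughly [-0.20, 12.60].
Exact: lower = 2.57; upper = 14.50.

[2.57, 14.50]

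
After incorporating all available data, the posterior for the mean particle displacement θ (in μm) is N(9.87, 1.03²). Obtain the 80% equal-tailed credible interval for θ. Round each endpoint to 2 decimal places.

[8.55, 11.19]

The posterior is symmetric, so the 80% equal-tailed interval is θ = 9.87 ± z·1.03 with z = 1.282.
Half-width: 1.282 × 1.03 = 1.32.
9.87 − 1.32 = 8.55; 9.87 + 1.32 = 11.19.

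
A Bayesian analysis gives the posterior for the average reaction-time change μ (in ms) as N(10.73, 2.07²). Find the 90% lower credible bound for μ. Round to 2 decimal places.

8.08

Need L with P(μ ≥ L) = 0.90: L = 10.73 − z_{0.1}·2.07.
z = 1.282; L = 10.73 − 1.282 × 2.07 = 8.08.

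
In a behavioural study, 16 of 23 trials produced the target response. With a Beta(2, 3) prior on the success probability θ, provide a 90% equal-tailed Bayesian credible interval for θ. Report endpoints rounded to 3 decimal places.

Posterior: Beta(2+16, 3+7) = Beta(18, 10).
Equal-tailed 90% interval: the 0.05 and 0.95 quantiles of Beta(18, 10).
Posterior mean ≈ 0.643, SD ≈ 0.089; a Normal approximation gives roughly [0.497, 0.789].
Exact: F⁻¹(0.05) = 0.491; F⁻¹(0.95) = 0.783.

[0.491, 0.783]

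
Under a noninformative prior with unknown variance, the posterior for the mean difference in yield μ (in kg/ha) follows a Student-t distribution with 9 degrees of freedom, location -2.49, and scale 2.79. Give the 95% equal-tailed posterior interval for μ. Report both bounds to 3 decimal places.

[-8.801, 3.821]

The t_9 distribution is symmetric; the 95% interval is -2.49 ± t·2.79 with t_{0.975,9} = 2.262.
Half-width: 2.262 × 2.79 = 6.311.
-2.49 − 6.311 = -8.801; -2.49 + 6.311 = 3.821.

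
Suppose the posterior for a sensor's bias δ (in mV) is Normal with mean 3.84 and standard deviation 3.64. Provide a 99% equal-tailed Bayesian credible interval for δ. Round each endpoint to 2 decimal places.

The posterior is symmetric, so the 99% equal-tailed interval is δ = 3.84 ± z·3.64 with z = 2.576.
Half-width: 2.576 × 3.64 = 9.38.
3.84 − 9.38 = -5.54; 3.84 + 9.38 = 13.22.

[-5.54, 13.22]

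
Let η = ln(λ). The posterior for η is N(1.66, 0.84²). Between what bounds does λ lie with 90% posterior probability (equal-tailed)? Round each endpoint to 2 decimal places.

On the log scale the 90% interval is 1.66 ± 1.645 × 0.84 = [0.2783, 3.0417].
Exponentiate: [e^0.2783, e^3.0417] = [1.32, 20.94].

[1.32, 20.94]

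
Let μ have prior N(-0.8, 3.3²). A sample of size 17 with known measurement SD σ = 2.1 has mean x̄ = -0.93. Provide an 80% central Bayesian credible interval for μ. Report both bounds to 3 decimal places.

Posterior precision = 1/3.3² + 17/2.1² = 0.0918 + 3.8549 = 3.9467, so posterior SD = 0.5034.
Posterior mean = (-0.8/3.3² + 17·-0.93/2.1²) / 3.9467 = -0.9270.
Interval: -0.9270 ± 1.282 × 0.5034 → [-1.572, -0.282].

[-1.572, -0.282]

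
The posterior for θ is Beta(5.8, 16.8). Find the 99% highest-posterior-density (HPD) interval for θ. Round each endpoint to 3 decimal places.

[0.063, 0.502]

The posterior is unimodal and skewed, so the HPD interval has equal density at both endpoints and is the shortest 99% interval.
Solving f(0.063) = f(0.502) with F(0.502) − F(0.063) = 0.99 gives [0.063, 0.502].
For comparison, the equal-tailed interval is [0.073, 0.518]; the HPD is narrower and shifted toward the mode.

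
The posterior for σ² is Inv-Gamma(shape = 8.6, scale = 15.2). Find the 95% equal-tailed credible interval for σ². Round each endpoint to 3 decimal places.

[0.998, 3.950]

Inverse-Gamma(8.6, 15.2) quantiles: F⁻¹(0.025) and F⁻¹(0.975).
Equivalently, 1/σ² ~ Gamma(8.6, rate = 15.2); invert its 0.975 and 0.025 quantiles.
Posterior mean ≈ 2.000, SD ≈ 0.778; a Normal approximation gives roughly [0.474, 3.526].
Exact: lower = 0.998; upper = 3.950.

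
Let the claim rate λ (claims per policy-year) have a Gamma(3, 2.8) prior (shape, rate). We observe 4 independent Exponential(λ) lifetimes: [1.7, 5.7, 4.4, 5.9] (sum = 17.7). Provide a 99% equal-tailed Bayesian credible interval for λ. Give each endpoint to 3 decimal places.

[0.099, 0.764]

Posterior: Gamma(3+4, 2.8+17.7) = Gamma(7, 20.5) (shape, rate).
Equal-tailed 99% interval: Gamma(7, 20.5) quantiles at 0.005 and 0.995.
Posterior mean ≈ 0.341, SD ≈ 0.129; a Normal approximation gives roughly [0.009, 0.674].
Exact: lower = 0.099; upper = 0.764.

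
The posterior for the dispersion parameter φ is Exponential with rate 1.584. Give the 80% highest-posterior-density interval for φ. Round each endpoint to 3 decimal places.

[0.000, 1.016]

The exponential density is strictly decreasing on [0, ∞), so the HPD interval is anchored at 0: [0, q] with P(φ ≤ q) = 0.80.
q = −ln(1 − 0.80) / 1.584 = 1.6094 / 1.584 = 1.016.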